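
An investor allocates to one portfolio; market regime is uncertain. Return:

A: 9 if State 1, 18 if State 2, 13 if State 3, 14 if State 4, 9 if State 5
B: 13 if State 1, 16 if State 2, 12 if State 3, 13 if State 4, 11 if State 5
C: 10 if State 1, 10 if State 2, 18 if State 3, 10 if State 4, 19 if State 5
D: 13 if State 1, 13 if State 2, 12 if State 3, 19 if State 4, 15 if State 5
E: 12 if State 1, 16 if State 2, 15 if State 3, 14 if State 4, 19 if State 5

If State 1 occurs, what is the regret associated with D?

0

Best payoff under State 1 is 13.
Regret = 13 − 13 = 0.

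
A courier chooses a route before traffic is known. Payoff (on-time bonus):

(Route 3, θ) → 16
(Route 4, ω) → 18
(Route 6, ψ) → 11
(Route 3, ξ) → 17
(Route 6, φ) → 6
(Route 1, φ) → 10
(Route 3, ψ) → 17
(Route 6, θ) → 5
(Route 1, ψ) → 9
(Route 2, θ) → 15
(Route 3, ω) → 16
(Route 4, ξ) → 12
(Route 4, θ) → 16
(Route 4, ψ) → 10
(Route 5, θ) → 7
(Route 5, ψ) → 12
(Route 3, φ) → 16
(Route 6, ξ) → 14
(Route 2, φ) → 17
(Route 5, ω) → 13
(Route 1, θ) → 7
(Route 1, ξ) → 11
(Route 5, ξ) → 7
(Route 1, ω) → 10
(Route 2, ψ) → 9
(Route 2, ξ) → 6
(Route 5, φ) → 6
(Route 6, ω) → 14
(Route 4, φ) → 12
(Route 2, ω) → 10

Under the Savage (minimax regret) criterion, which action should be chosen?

Route 3

Column bests: θ=16, φ=17, ψ=17, ω=18, ξ=17.
Route 1 regrets: 9, 7, 8, 8, 6 → max 9
Route 2 regrets: 1, 0, 8, 8, 11 → max 11
Route 3 regrets: 0, 1, 0, 2, 0 → max 2
Route 4 regrets: 0, 5, 7, 0, 5 → max 7
Route 5 regrets: 9, 11, 5, 5, 10 → max 11
Route 6 regrets: 11, 11, 6, 4, 3 → max 11
Smallest max regret = 2 → Route 3.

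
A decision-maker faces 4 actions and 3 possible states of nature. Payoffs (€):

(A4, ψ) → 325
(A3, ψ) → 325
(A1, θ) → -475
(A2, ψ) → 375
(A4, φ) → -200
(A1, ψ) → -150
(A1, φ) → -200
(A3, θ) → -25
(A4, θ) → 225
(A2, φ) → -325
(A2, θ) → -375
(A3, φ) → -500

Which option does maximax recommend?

Row maxima: A1=-150, A2=375, A3=325, A4=325
Best best-case = 375 → A2.

A2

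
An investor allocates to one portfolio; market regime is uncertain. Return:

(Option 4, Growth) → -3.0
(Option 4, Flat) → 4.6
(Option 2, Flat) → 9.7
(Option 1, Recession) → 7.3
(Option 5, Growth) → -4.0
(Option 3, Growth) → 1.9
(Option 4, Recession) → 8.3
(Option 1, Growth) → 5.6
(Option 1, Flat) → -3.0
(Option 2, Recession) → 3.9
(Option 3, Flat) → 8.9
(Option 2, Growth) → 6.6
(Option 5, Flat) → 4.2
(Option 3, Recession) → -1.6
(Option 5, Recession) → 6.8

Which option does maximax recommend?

Option 2

Row maxima: Option 1=7.3, Option 2=9.7, Option 3=8.9, Option 4=8.3, Option 5=6.8
Best best-case = 9.7 → Option 2.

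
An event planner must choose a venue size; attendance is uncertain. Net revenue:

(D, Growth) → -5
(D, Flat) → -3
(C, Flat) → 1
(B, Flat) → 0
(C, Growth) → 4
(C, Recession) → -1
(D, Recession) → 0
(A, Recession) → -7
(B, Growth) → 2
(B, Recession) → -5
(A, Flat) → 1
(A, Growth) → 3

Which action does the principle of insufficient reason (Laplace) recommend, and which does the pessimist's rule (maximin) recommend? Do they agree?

laplace → C; maximin → C (agree)

Row averages: A=-1, B=-1, C=4/3, D=-8/3
Highest average = 4/3 → C.
Row minima: A=-7, B=-5, C=-1, D=-5
Best worst-case = -1 → C.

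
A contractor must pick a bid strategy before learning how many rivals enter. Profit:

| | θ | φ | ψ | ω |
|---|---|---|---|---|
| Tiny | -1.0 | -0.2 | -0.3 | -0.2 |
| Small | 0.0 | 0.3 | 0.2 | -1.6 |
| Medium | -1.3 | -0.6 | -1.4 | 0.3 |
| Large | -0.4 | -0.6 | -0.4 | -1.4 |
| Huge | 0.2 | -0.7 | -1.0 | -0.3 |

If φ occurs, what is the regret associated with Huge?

1.0

Best payoff under φ is 0.3.
Regret = 0.3 − (-0.7) = 1.0.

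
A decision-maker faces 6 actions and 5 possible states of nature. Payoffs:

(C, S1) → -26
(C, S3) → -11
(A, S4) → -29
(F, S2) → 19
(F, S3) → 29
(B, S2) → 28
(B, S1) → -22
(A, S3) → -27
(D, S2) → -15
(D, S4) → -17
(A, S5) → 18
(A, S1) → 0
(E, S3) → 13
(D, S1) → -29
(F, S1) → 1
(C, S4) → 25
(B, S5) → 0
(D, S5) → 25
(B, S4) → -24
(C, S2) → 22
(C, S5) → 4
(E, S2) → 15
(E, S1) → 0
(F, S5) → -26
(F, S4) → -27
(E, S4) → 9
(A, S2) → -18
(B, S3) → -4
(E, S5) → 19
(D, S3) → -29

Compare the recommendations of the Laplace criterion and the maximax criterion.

laplace → E; maximax → F (disagree)

Row averages: A=-11.2, B=-4.4, C=2.8, D=-13, E=11.2, F=-0.8
Highest average = 11.2 → E.
Row maxima: A=18, B=28, C=25, D=25, E=19, F=29
Best best-case = 29 → F.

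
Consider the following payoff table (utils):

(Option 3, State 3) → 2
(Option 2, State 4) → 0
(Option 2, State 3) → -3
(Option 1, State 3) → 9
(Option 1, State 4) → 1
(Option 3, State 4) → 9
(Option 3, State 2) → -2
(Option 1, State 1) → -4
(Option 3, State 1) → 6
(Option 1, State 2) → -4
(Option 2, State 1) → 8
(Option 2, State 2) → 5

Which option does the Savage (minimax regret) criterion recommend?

Option 3

Column bests: State 1=8, State 2=5, State 3=9, State 4=9.
Option 1 regrets: 12, 9, 0, 8 → max 12
Option 2 regrets: 0, 0, 12, 9 → max 12
Option 3 regrets: 2, 7, 7, 0 → max 7
Smallest max regret = 7 → Option 3.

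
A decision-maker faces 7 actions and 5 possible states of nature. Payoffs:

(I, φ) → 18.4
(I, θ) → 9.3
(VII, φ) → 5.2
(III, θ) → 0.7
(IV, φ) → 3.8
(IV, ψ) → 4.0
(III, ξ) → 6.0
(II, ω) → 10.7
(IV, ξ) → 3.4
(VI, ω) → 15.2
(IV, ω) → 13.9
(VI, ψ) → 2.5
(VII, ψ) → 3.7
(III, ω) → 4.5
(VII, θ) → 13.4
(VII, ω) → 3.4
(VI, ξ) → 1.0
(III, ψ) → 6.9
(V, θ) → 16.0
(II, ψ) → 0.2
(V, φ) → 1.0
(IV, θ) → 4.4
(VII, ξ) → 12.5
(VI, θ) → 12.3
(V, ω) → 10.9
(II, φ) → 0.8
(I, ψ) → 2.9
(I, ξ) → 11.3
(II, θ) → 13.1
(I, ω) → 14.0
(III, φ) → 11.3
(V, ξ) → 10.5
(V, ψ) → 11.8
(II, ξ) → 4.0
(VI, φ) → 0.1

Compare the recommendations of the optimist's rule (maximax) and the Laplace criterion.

maximax → I; laplace → I (agree)

Row maxima: I=18.4, II=13.1, III=11.3, IV=13.9, V=16.0, VI=15.2, VII=13.4
Best best-case = 18.4 → I.
Row averages: I=11.18, II=5.76, III=5.88, IV=5.9, V=10.04, VI=6.22, VII=7.64
Highest average = 11.18 → I.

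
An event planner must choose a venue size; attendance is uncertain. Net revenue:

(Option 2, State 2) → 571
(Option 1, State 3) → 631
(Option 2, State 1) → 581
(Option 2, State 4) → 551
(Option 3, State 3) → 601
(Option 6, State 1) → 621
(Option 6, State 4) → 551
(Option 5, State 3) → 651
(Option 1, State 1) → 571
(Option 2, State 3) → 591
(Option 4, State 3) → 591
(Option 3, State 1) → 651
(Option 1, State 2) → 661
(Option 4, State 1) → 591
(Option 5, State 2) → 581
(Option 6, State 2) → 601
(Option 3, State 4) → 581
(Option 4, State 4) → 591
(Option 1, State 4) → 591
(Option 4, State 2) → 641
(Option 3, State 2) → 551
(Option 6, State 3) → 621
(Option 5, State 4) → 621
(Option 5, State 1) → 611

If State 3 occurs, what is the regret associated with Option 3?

Best payoff under State 3 is 651.
Regret = 651 − 601 = 50.

50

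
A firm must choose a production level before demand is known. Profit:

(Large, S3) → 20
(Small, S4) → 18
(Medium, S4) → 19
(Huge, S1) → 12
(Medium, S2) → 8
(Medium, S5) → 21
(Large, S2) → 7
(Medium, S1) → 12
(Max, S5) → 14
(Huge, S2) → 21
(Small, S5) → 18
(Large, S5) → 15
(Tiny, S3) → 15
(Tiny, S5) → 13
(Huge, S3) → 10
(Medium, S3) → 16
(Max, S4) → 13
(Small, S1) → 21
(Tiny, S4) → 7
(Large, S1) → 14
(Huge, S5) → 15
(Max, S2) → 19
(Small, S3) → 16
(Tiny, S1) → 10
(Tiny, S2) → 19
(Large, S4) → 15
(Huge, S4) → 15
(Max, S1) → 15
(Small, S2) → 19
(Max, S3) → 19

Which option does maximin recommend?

Small

Row minima: Tiny=7, Small=16, Medium=8, Large=7, Huge=10, Max=13
Best worst-case = 16 → Small.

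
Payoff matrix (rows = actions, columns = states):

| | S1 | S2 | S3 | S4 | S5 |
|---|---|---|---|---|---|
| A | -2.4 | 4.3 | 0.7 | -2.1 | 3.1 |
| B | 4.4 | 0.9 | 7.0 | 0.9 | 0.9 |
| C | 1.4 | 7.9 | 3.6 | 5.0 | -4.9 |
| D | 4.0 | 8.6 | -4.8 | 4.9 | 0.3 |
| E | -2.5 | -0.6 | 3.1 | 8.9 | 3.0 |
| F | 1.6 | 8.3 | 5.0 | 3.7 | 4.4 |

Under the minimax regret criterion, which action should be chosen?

Column bests: S1=4.4, S2=8.6, S3=7.0, S4=8.9, S5=4.4.
A regrets: 6.8, 4.3, 6.3, 11.0, 1.3 → max 11.0
B regrets: 0.0, 7.7, 0.0, 8.0, 3.5 → max 8.0
C regrets: 3.0, 0.7, 3.4, 3.9, 9.3 → max 9.3
D regrets: 0.4, 0.0, 11.8, 4.0, 4.1 → max 11.8
E regrets: 6.9, 9.2, 3.9, 0.0, 1.4 → max 9.2
F regrets: 2.8, 0.3, 2.0, 5.2, 0.0 → max 5.2
Smallest max regret = 5.2 → F.

F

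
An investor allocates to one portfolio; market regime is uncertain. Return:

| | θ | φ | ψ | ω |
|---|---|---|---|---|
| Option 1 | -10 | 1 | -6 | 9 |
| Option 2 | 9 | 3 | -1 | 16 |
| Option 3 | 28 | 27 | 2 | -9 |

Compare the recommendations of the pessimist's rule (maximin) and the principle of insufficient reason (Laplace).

Row minima: Option 1=-10, Option 2=-1, Option 3=-9
Best worst-case = -1 → Option 2.
Row averages: Option 1=-1.5, Option 2=6.75, Option 3=12
Highest average = 12 → Option 3.

maximin → Option 2; laplace → Option 3 (disagree)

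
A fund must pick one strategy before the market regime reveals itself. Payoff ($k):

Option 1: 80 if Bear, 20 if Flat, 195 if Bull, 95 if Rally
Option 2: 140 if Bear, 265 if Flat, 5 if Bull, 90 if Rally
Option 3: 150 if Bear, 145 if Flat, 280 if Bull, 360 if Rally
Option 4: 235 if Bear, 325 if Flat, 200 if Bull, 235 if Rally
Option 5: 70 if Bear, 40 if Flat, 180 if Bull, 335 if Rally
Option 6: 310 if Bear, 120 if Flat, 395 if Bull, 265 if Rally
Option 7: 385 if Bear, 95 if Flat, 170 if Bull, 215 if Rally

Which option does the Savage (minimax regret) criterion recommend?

Option 4

Column bests: Bear=385, Flat=325, Bull=395, Rally=360.
Option 1 regrets: 305, 305, 200, 265 → max 305
Option 2 regrets: 245, 60, 390, 270 → max 390
Option 3 regrets: 235, 180, 115, 0 → max 235
Option 4 regrets: 150, 0, 195, 125 → max 195
Option 5 regrets: 315, 285, 215, 25 → max 315
Option 6 regrets: 75, 205, 0, 95 → max 205
Option 7 regrets: 0, 230, 225, 145 → max 230
Smallest max regret = 195 → Option 4.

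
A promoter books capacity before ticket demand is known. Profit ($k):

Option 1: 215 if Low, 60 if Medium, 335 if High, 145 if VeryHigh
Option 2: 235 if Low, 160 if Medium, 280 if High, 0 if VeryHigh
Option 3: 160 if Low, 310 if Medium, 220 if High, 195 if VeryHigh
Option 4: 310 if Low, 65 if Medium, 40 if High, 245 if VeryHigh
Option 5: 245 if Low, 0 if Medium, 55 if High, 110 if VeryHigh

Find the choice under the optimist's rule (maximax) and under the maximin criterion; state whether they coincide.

maximax → Option 1; maximin → Option 3 (disagree)

Row maxima: Option 1=335, Option 2=280, Option 3=310, Option 4=310, Option 5=245
Best best-case = 335 → Option 1.
Row minima: Option 1=60, Option 2=0, Option 3=160, Option 4=40, Option 5=0
Best worst-case = 160 → Option 3.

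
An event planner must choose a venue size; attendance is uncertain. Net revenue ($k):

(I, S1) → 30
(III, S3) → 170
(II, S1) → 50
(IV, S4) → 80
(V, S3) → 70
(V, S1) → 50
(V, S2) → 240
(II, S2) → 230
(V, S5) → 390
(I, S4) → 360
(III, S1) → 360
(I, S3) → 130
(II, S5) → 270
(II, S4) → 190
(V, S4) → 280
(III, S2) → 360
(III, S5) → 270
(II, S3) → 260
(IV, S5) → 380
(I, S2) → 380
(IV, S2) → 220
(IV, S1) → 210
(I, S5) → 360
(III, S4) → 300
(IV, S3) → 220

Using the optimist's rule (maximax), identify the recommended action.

V

Row maxima: I=380, II=270, III=360, IV=380, V=390
Best best-case = 390 → V.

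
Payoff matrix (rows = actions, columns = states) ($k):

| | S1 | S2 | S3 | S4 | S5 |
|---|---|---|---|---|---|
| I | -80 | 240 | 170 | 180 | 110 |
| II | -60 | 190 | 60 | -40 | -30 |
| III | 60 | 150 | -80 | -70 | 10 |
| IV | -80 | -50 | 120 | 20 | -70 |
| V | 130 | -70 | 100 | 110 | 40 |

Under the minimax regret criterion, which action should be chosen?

Column bests: S1=130, S2=240, S3=170, S4=180, S5=110.
I regrets: 210, 0, 0, 0, 0 → max 210
II regrets: 190, 50, 110, 220, 140 → max 220
III regrets: 70, 90, 250, 250, 100 → max 250
IV regrets: 210, 290, 50, 160, 180 → max 290
V regrets: 0, 310, 70, 70, 70 → max 310
Smallest max regret = 210 → I.

I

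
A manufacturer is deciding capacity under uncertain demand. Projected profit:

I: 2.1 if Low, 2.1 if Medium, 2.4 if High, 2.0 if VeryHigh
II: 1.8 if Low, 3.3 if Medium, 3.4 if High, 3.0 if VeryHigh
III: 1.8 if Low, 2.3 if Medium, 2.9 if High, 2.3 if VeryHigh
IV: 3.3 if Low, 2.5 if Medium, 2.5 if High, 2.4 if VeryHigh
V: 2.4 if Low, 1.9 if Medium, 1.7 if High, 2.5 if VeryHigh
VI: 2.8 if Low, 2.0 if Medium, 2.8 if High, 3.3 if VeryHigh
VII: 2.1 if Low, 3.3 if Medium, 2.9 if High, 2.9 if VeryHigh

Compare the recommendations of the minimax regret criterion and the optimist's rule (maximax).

Column bests: Low=3.3, Medium=3.3, High=3.4, VeryHigh=3.3.
I regrets: 1.2, 1.2, 1.0, 1.3 → max 1.3
II regrets: 1.5, 0.0, 0.0, 0.3 → max 1.5
III regrets: 1.5, 1.0, 0.5, 1.0 → max 1.5
IV regrets: 0.0, 0.8, 0.9, 0.9 → max 0.9
V regrets: 0.9, 1.4, 1.7, 0.8 → max 1.7
VI regrets: 0.5, 1.3, 0.6, 0.0 → max 1.3
VII regrets: 1.2, 0.0, 0.5, 0.4 → max 1.2
Smallest max regret = 0.9 → IV.
Row maxima: I=2.4, II=3.4, III=2.9, IV=3.3, V=2.5, VI=3.3, VII=3.3
Best best-case = 3.4 → II.

minimax regret → IV; maximax → II (disagree)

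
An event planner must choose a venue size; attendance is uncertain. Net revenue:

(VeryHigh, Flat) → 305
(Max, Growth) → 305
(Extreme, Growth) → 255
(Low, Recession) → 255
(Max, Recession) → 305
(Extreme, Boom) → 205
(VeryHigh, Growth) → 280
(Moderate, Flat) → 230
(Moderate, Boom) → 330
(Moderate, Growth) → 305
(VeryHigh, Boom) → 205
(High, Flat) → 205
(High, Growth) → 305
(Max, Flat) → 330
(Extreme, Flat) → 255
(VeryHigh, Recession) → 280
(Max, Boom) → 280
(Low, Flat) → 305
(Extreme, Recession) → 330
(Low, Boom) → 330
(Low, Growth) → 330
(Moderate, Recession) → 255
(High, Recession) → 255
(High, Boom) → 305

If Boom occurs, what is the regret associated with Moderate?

Best payoff under Boom is 330.
Regret = 330 − 330 = 0.

0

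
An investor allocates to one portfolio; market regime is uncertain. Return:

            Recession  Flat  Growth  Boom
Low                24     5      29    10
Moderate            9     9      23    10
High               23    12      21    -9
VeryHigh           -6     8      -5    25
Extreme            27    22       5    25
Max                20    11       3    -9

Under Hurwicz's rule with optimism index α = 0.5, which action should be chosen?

Low

Low: 0.5·29 + 0.5·5 = 17
Moderate: 0.5·23 + 0.5·9 = 16
High: 0.5·23 + 0.5·(-9) = 7
VeryHigh: 0.5·25 + 0.5·(-6) = 9.5
Extreme: 0.5·27 + 0.5·5 = 16
Max: 0.5·20 + 0.5·(-9) = 5.5
Highest Hurwicz score = 17 → Low.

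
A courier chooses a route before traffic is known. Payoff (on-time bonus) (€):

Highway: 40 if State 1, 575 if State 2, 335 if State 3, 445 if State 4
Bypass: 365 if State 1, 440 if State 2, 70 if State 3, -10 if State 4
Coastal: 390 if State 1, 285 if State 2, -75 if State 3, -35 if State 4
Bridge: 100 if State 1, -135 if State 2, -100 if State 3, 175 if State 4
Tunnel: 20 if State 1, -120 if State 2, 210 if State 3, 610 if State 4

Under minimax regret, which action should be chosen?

Column bests: State 1=390, State 2=575, State 3=335, State 4=610.
Highway regrets: 350, 0, 0, 165 → max 350
Bypass regrets: 25, 135, 265, 620 → max 620
Coastal regrets: 0, 290, 410, 645 → max 645
Bridge regrets: 290, 710, 435, 435 → max 710
Tunnel regrets: 370, 695, 125, 0 → max 695
Smallest max regret = 350 → Highway.

Highway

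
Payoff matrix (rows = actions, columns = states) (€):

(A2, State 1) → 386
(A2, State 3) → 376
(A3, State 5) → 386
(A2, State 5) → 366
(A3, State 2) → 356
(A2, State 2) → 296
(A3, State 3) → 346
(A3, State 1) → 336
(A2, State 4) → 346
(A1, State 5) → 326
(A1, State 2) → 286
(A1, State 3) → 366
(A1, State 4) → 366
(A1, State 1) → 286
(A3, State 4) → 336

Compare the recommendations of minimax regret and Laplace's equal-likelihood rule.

minimax regret → A3; laplace → A2 (disagree)

Column bests: State 1=386, State 2=356, State 3=376, State 4=366, State 5=386.
A1 regrets: 100, 70, 10, 0, 60 → max 100
A2 regrets: 0, 60, 0, 20, 20 → max 60
A3 regrets: 50, 0, 30, 30, 0 → max 50
Smallest max regret = 50 → A3.
Row averages: A1=326, A2=354, A3=352
Highest average = 354 → A2.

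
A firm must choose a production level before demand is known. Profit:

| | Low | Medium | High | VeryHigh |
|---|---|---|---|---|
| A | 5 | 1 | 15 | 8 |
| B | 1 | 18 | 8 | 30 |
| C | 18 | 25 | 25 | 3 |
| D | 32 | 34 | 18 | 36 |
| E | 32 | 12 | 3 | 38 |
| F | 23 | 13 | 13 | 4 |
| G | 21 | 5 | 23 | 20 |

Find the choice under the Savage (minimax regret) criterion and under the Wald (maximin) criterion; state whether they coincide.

Column bests: Low=32, Medium=34, High=25, VeryHigh=38.
A regrets: 27, 33, 10, 30 → max 33
B regrets: 31, 16, 17, 8 → max 31
C regrets: 14, 9, 0, 35 → max 35
D regrets: 0, 0, 7, 2 → max 7
E regrets: 0, 22, 22, 0 → max 22
F regrets: 9, 21, 12, 34 → max 34
G regrets: 11, 29, 2, 18 → max 29
Smallest max regret = 7 → D.
Row minima: A=1, B=1, C=3, D=18, E=3, F=4, G=5
Best worst-case = 18 → D.

minimax regret → D; maximin → D (agree)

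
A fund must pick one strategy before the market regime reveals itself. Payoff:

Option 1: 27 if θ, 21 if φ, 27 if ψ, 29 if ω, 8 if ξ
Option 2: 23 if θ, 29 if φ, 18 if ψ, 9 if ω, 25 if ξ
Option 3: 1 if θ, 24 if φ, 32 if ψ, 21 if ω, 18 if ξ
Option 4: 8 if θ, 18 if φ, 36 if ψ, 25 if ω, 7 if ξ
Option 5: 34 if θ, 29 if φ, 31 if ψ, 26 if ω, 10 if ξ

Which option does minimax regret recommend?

Option 5

Column bests: θ=34, φ=29, ψ=36, ω=29, ξ=25.
Option 1 regrets: 7, 8, 9, 0, 17 → max 17
Option 2 regrets: 11, 0, 18, 20, 0 → max 20
Option 3 regrets: 33, 5, 4, 8, 7 → max 33
Option 4 regrets: 26, 11, 0, 4, 18 → max 26
Option 5 regrets: 0, 0, 5, 3, 15 → max 15
Smallest max regret = 15 → Option 5.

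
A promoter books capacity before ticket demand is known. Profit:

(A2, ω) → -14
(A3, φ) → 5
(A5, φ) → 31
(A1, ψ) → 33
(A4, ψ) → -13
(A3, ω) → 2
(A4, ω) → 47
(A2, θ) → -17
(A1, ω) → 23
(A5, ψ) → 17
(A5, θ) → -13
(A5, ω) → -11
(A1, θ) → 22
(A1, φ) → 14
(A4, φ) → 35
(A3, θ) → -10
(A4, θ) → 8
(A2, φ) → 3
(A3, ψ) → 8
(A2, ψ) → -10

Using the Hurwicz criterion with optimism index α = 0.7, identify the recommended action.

A1: 0.7·33 + 0.3·14 = 27.3
A2: 0.7·3 + 0.3·(-17) = -3
A3: 0.7·8 + 0.3·(-10) = 2.6
A4: 0.7·47 + 0.3·(-13) = 29
A5: 0.7·31 + 0.3·(-13) = 17.8
Highest Hurwicz score = 29 → A4.

A4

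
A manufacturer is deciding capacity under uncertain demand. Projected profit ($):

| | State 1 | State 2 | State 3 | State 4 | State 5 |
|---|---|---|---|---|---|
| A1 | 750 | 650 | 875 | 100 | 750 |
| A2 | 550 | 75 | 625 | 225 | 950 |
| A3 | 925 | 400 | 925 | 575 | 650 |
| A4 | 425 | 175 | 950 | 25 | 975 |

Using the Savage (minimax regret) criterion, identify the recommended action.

A3

Column bests: State 1=925, State 2=650, State 3=950, State 4=575, State 5=975.
A1 regrets: 175, 0, 75, 475, 225 → max 475
A2 regrets: 375, 575, 325, 350, 25 → max 575
A3 regrets: 0, 250, 25, 0, 325 → max 325
A4 regrets: 500, 475, 0, 550, 0 → max 550
Smallest max regret = 325 → A3.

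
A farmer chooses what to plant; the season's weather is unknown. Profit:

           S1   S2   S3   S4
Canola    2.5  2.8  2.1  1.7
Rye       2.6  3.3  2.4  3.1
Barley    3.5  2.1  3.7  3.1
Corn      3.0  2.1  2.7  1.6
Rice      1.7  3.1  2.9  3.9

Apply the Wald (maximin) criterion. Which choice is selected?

Rye

Row minima: Canola=1.7, Rye=2.4, Barley=2.1, Corn=1.6, Rice=1.7
Best worst-case = 2.4 → Rye.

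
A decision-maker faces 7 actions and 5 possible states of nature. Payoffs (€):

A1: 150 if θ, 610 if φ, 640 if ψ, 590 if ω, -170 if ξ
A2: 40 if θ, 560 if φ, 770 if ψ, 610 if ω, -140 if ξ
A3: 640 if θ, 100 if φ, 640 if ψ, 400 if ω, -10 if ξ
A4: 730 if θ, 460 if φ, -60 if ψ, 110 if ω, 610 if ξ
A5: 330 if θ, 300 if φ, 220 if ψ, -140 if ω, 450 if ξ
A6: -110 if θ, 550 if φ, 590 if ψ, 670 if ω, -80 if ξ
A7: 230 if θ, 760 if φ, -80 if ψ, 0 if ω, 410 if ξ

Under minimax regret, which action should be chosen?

A3

Column bests: θ=730, φ=760, ψ=770, ω=670, ξ=610.
A1 regrets: 580, 150, 130, 80, 780 → max 780
A2 regrets: 690, 200, 0, 60, 750 → max 750
A3 regrets: 90, 660, 130, 270, 620 → max 660
A4 regrets: 0, 300, 830, 560, 0 → max 830
A5 regrets: 400, 460, 550, 810, 160 → max 810
A6 regrets: 840, 210, 180, 0, 690 → max 840
A7 regrets: 500, 0, 850, 670, 200 → max 850
Smallest max regret = 660 → A3.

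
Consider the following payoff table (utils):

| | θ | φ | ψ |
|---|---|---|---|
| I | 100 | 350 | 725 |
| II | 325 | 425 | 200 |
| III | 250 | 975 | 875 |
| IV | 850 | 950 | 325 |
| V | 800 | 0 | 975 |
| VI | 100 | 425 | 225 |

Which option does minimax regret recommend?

III

Column bests: θ=850, φ=975, ψ=975.
I regrets: 750, 625, 250 → max 750
II regrets: 525, 550, 775 → max 775
III regrets: 600, 0, 100 → max 600
IV regrets: 0, 25, 650 → max 650
V regrets: 50, 975, 0 → max 975
VI regrets: 750, 550, 750 → max 750
Smallest max regret = 600 → III.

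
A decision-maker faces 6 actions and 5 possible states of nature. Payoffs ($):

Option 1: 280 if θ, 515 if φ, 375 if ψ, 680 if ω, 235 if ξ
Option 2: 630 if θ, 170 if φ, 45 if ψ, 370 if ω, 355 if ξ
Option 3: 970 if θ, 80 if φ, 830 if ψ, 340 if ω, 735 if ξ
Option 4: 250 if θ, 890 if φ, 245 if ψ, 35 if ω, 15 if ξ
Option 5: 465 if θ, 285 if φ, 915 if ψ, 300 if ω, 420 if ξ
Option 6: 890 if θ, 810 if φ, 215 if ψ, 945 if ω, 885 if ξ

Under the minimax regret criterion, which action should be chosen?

Option 5

Column bests: θ=970, φ=890, ψ=915, ω=945, ξ=885.
Option 1 regrets: 690, 375, 540, 265, 650 → max 690
Option 2 regrets: 340, 720, 870, 575, 530 → max 870
Option 3 regrets: 0, 810, 85, 605, 150 → max 810
Option 4 regrets: 720, 0, 670, 910, 870 → max 910
Option 5 regrets: 505, 605, 0, 645, 465 → max 645
Option 6 regrets: 80, 80, 700, 0, 0 → max 700
Smallest max regret = 645 → Option 5.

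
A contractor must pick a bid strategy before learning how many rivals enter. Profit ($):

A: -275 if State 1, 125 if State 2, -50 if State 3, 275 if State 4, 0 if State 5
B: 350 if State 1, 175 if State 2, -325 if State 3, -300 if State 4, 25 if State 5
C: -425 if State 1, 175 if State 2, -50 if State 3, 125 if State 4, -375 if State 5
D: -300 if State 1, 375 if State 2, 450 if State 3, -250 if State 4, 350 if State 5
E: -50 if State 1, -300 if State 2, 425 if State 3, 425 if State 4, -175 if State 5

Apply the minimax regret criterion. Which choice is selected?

Column bests: State 1=350, State 2=375, State 3=450, State 4=425, State 5=350.
A regrets: 625, 250, 500, 150, 350 → max 625
B regrets: 0, 200, 775, 725, 325 → max 775
C regrets: 775, 200, 500, 300, 725 → max 775
D regrets: 650, 0, 0, 675, 0 → max 675
E regrets: 400, 675, 25, 0, 525 → max 675
Smallest max regret = 625 → A.

A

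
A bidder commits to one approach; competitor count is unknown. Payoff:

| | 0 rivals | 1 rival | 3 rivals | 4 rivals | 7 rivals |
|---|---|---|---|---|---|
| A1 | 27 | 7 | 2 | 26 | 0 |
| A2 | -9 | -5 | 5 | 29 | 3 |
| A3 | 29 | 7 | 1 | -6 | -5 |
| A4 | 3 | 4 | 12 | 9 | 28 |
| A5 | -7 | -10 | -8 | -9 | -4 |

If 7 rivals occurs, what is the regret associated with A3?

33

Best payoff under 7 rivals is 28.
Regret = 28 − (-5) = 33.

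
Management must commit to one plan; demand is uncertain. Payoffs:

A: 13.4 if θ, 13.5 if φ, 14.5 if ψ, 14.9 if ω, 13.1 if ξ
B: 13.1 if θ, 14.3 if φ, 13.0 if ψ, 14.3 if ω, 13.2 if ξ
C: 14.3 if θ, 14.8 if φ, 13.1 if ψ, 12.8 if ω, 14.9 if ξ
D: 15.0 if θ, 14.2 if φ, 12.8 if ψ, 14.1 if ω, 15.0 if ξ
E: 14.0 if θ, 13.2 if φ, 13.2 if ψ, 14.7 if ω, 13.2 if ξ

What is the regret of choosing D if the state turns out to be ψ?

1.7

Best payoff under ψ is 14.5.
Regret = 14.5 − 12.8 = 1.7.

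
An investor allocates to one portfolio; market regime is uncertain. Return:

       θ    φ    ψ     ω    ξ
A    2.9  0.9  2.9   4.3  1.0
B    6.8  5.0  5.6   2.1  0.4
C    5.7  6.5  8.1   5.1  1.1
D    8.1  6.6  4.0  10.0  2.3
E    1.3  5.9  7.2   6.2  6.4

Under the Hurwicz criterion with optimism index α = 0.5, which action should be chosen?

D

A: 0.5·4.3 + 0.5·0.9 = 2.6
B: 0.5·6.8 + 0.5·0.4 = 3.6
C: 0.5·8.1 + 0.5·1.1 = 4.6
D: 0.5·10.0 + 0.5·2.3 = 6.15
E: 0.5·7.2 + 0.5·1.3 = 4.25
Highest Hurwicz score = 6.15 → D.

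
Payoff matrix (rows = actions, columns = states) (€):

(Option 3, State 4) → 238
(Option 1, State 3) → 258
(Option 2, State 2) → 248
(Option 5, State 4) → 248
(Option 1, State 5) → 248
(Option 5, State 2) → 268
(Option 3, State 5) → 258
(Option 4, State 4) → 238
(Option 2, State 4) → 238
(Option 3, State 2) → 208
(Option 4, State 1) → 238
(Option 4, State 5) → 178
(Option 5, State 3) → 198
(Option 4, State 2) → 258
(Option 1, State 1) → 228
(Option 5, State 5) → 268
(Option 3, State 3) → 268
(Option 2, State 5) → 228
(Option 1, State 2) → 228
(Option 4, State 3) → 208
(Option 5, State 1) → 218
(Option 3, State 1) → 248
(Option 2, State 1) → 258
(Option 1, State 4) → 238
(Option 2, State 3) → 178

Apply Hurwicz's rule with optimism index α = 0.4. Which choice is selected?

Option 1: 0.4·258 + 0.6·228 = 240
Option 2: 0.4·258 + 0.6·178 = 210
Option 3: 0.4·268 + 0.6·208 = 232
Option 4: 0.4·258 + 0.6·178 = 210
Option 5: 0.4·268 + 0.6·198 = 226
Highest Hurwicz score = 240 → Option 1.

Option 1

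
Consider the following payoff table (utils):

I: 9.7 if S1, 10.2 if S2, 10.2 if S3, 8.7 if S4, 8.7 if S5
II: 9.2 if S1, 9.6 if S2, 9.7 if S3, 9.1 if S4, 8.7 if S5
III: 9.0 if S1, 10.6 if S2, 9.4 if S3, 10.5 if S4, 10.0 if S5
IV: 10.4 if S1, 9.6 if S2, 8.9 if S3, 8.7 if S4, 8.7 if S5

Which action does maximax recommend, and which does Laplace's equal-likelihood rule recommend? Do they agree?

Row maxima: I=10.2, II=9.7, III=10.6, IV=10.4
Best best-case = 10.6 → III.
Row averages: I=9.5, II=9.26, III=9.9, IV=9.26
Highest average = 9.9 → III.

maximax → III; laplace → III (agree)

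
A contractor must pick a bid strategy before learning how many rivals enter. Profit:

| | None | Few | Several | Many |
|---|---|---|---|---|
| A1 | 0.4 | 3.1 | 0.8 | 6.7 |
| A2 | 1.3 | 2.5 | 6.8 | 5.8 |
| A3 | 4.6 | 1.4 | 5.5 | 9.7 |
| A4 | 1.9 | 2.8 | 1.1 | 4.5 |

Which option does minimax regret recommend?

A3

Column bests: None=4.6, Few=3.1, Several=6.8, Many=9.7.
A1 regrets: 4.2, 0.0, 6.0, 3.0 → max 6.0
A2 regrets: 3.3, 0.6, 0.0, 3.9 → max 3.9
A3 regrets: 0.0, 1.7, 1.3, 0.0 → max 1.7
A4 regrets: 2.7, 0.3, 5.7, 5.2 → max 5.7
Smallest max regret = 1.7 → A3.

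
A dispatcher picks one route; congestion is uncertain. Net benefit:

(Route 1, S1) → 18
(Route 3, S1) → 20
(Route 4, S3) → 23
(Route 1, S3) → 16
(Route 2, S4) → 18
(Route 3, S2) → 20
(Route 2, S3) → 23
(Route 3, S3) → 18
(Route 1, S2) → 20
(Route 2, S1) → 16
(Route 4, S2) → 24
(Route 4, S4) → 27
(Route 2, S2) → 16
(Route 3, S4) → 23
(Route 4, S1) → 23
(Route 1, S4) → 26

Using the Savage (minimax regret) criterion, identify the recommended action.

Column bests: S1=23, S2=24, S3=23, S4=27.
Route 1 regrets: 5, 4, 7, 1 → max 7
Route 2 regrets: 7, 8, 0, 9 → max 9
Route 3 regrets: 3, 4, 5, 4 → max 5
Route 4 regrets: 0, 0, 0, 0 → max 0
Smallest max regret = 0 → Route 4.

Route 4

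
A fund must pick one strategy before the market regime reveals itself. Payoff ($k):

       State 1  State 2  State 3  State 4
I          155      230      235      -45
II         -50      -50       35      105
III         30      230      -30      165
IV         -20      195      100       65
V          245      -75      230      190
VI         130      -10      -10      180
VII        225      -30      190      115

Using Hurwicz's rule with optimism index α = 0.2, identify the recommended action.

VI

I: 0.2·235 + 0.8·(-45) = 11
II: 0.2·105 + 0.8·(-50) = -19
III: 0.2·230 + 0.8·(-30) = 22
IV: 0.2·195 + 0.8·(-20) = 23
V: 0.2·245 + 0.8·(-75) = -11
VI: 0.2·180 + 0.8·(-10) = 28
VII: 0.2·225 + 0.8·(-30) = 21
Highest Hurwicz score = 28 → VI.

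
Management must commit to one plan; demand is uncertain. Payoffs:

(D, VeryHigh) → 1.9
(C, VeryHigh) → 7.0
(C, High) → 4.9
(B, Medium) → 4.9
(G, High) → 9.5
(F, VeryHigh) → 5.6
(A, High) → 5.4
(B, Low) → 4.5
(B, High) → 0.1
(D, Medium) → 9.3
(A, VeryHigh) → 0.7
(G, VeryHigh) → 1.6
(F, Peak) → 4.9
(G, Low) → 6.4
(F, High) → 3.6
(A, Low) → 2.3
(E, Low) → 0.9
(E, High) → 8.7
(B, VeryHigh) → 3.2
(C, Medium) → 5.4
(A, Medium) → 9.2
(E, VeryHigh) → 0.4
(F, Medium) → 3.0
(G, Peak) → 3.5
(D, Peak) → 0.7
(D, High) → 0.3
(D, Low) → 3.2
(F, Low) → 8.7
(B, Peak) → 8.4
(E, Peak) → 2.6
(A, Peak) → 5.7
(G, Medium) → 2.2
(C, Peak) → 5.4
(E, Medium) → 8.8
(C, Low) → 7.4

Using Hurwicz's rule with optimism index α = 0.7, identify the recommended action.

A: 0.7·9.2 + 0.3·0.7 = 6.65
B: 0.7·8.4 + 0.3·0.1 = 5.91
C: 0.7·7.4 + 0.3·4.9 = 6.65
D: 0.7·9.3 + 0.3·0.3 = 6.6
E: 0.7·8.8 + 0.3·0.4 = 6.28
F: 0.7·8.7 + 0.3·3.0 = 6.99
G: 0.7·9.5 + 0.3·1.6 = 7.13
Highest Hurwicz score = 7.13 → G.

G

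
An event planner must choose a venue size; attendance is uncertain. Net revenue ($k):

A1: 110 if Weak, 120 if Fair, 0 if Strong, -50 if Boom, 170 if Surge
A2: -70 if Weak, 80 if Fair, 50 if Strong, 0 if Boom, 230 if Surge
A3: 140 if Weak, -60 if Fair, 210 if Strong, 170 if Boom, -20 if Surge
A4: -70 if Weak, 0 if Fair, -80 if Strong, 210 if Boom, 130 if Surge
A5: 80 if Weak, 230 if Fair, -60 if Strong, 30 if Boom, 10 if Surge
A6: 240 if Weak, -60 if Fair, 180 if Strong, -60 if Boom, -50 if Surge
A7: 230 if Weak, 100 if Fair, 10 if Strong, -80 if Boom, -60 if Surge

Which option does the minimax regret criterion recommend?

A1

Column bests: Weak=240, Fair=230, Strong=210, Boom=210, Surge=230.
A1 regrets: 130, 110, 210, 260, 60 → max 260
A2 regrets: 310, 150, 160, 210, 0 → max 310
A3 regrets: 100, 290, 0, 40, 250 → max 290
A4 regrets: 310, 230, 290, 0, 100 → max 310
A5 regrets: 160, 0, 270, 180, 220 → max 270
A6 regrets: 0, 290, 30, 270, 280 → max 290
A7 regrets: 10, 130, 200, 290, 290 → max 290
Smallest max regret = 260 → A1.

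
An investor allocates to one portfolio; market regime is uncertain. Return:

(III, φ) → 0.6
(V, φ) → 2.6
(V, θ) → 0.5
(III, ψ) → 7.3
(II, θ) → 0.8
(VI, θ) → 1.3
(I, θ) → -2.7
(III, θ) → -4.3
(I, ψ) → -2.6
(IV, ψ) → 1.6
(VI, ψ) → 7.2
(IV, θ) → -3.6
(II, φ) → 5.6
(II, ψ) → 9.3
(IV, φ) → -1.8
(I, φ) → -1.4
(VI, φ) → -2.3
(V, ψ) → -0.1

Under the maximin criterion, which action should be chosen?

Row minima: I=-2.7, II=0.8, III=-4.3, IV=-3.6, V=-0.1, VI=-2.3
Best worst-case = 0.8 → II.

II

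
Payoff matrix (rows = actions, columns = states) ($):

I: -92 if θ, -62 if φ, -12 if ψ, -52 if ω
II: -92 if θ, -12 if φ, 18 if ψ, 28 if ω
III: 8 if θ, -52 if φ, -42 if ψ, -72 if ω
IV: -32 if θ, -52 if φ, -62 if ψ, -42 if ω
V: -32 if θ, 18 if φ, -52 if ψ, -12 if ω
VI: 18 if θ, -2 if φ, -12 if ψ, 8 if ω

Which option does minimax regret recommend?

VI

Column bests: θ=18, φ=18, ψ=18, ω=28.
I regrets: 110, 80, 30, 80 → max 110
II regrets: 110, 30, 0, 0 → max 110
III regrets: 10, 70, 60, 100 → max 100
IV regrets: 50, 70, 80, 70 → max 80
V regrets: 50, 0, 70, 40 → max 70
VI regrets: 0, 20, 30, 20 → max 30
Smallest max regret = 30 → VI.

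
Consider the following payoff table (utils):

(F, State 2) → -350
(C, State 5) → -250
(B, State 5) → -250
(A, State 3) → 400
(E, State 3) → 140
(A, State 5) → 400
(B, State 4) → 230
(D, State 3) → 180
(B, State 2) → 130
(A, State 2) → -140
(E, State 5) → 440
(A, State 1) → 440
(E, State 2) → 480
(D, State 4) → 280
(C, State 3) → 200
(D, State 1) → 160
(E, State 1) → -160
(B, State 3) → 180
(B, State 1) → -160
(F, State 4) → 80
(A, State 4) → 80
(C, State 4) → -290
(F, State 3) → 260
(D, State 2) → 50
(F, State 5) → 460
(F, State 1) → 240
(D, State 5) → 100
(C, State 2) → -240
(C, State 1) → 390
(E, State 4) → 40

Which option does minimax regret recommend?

Column bests: State 1=440, State 2=480, State 3=400, State 4=280, State 5=460.
A regrets: 0, 620, 0, 200, 60 → max 620
B regrets: 600, 350, 220, 50, 710 → max 710
C regrets: 50, 720, 200, 570, 710 → max 720
D regrets: 280, 430, 220, 0, 360 → max 430
E regrets: 600, 0, 260, 240, 20 → max 600
F regrets: 200, 830, 140, 200, 0 → max 830
Smallest max regret = 430 → D.

D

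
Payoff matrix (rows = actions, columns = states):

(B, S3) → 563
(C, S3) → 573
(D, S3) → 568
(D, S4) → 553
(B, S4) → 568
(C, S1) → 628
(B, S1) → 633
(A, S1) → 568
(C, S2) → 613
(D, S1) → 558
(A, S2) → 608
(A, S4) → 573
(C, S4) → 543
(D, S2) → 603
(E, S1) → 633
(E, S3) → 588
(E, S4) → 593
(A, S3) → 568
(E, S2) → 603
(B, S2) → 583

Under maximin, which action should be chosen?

Row minima: A=568, B=563, C=543, D=553, E=588
Best worst-case = 588 → E.

E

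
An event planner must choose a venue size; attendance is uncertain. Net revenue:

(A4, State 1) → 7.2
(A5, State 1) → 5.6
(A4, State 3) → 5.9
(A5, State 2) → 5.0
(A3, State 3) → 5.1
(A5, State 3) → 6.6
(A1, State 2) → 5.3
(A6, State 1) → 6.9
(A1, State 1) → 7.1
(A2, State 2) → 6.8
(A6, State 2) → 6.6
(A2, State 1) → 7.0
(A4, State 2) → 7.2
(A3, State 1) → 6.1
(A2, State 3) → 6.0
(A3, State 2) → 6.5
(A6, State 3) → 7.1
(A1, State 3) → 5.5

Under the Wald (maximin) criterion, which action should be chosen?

Row minima: A1=5.3, A2=6.0, A3=5.1, A4=5.9, A5=5.0, A6=6.6
Best worst-case = 6.6 → A6.

A6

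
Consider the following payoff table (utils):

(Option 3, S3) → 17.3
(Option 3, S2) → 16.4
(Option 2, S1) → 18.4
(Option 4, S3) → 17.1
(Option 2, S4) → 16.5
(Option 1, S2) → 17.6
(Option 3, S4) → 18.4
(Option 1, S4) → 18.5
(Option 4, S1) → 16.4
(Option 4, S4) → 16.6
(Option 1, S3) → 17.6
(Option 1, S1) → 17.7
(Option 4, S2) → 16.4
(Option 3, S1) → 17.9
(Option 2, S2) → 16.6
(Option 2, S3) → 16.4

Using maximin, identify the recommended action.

Option 1

Row minima: Option 1=17.6, Option 2=16.4, Option 3=16.4, Option 4=16.4
Best worst-case = 17.6 → Option 1.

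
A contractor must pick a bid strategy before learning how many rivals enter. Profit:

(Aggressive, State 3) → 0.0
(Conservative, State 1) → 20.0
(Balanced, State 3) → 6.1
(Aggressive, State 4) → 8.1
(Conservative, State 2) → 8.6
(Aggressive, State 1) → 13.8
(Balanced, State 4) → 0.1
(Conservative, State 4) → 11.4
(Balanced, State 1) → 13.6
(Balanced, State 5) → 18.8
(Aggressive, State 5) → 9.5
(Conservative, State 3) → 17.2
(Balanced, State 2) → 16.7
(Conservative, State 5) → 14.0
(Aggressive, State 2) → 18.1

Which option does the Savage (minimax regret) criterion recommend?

Conservative

Column bests: State 1=20.0, State 2=18.1, State 3=17.2, State 4=11.4, State 5=18.8.
Conservative regrets: 0.0, 9.5, 0.0, 0.0, 4.8 → max 9.5
Balanced regrets: 6.4, 1.4, 11.1, 11.3, 0.0 → max 11.3
Aggressive regrets: 6.2, 0.0, 17.2, 3.3, 9.3 → max 17.2
Smallest max regret = 9.5 → Conservative.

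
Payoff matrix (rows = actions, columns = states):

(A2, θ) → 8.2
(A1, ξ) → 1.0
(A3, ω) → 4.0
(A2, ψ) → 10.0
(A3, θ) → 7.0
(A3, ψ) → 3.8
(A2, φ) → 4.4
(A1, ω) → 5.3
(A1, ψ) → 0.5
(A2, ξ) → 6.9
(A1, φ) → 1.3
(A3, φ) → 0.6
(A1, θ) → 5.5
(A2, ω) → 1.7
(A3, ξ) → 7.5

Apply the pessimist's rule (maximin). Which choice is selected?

Row minima: A1=0.5, A2=1.7, A3=0.6
Best worst-case = 1.7 → A2.

A2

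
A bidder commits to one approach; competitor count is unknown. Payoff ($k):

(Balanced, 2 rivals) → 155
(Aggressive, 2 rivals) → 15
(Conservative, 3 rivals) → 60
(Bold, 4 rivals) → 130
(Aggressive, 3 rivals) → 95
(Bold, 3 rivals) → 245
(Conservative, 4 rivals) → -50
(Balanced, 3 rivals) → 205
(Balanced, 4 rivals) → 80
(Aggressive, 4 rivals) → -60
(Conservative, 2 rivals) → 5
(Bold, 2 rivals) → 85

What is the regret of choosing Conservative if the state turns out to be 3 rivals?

Best payoff under 3 rivals is 245.
Regret = 245 − 60 = 185.

185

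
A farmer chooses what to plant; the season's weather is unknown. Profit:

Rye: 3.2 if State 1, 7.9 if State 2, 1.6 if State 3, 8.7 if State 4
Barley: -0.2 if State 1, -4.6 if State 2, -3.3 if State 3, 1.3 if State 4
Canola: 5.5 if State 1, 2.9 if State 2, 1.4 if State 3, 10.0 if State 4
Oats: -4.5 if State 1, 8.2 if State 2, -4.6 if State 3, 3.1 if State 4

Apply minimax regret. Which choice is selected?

Rye

Column bests: State 1=5.5, State 2=8.2, State 3=1.6, State 4=10.0.
Rye regrets: 2.3, 0.3, 0.0, 1.3 → max 2.3
Barley regrets: 5.7, 12.8, 4.9, 8.7 → max 12.8
Canola regrets: 0.0, 5.3, 0.2, 0.0 → max 5.3
Oats regrets: 10.0, 0.0, 6.2, 6.9 → max 10.0
Smallest max regret = 2.3 → Rye.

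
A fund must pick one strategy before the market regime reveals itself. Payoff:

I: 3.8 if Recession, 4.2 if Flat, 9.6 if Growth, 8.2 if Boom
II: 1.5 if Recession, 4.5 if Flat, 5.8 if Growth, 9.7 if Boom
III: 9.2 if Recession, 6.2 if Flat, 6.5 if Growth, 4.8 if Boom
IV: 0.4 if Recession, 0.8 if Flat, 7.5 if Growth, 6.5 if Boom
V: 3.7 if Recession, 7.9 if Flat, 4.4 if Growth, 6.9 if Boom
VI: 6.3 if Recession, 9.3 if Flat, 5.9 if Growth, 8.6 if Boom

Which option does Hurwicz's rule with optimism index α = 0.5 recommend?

VI

I: 0.5·9.6 + 0.5·3.8 = 6.7
II: 0.5·9.7 + 0.5·1.5 = 5.6
III: 0.5·9.2 + 0.5·4.8 = 7
IV: 0.5·7.5 + 0.5·0.4 = 3.95
V: 0.5·7.9 + 0.5·3.7 = 5.8
VI: 0.5·9.3 + 0.5·5.9 = 7.6
Highest Hurwicz score = 7.6 → VI.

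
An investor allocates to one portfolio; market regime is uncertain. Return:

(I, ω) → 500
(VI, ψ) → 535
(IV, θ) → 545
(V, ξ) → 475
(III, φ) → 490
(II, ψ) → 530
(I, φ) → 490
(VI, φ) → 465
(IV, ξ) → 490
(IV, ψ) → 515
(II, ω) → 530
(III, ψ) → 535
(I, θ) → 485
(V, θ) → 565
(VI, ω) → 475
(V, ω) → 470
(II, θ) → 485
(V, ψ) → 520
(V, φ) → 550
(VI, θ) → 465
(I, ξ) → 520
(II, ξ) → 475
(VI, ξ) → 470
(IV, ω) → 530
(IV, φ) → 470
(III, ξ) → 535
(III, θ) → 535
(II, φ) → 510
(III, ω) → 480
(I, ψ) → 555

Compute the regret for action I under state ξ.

Best payoff under ξ is 535.
Regret = 535 − 520 = 15.

15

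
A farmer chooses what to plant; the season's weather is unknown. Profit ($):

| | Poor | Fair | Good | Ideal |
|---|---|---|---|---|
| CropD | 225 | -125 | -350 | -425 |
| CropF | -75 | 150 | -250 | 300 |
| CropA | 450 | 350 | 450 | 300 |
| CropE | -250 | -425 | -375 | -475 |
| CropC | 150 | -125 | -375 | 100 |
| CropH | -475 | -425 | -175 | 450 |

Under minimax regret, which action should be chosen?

Column bests: Poor=450, Fair=350, Good=450, Ideal=450.
CropD regrets: 225, 475, 800, 875 → max 875
CropF regrets: 525, 200, 700, 150 → max 700
CropA regrets: 0, 0, 0, 150 → max 150
CropE regrets: 700, 775, 825, 925 → max 925
CropC regrets: 300, 475, 825, 350 → max 825
CropH regrets: 925, 775, 625, 0 → max 925
Smallest max regret = 150 → CropA.

CropA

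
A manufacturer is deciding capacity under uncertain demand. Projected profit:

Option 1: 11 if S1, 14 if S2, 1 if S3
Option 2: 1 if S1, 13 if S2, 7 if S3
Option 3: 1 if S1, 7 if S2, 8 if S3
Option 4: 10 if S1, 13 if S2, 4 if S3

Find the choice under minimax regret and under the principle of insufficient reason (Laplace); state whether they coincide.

Column bests: S1=11, S2=14, S3=8.
Option 1 regrets: 0, 0, 7 → max 7
Option 2 regrets: 10, 1, 1 → max 10
Option 3 regrets: 10, 7, 0 → max 10
Option 4 regrets: 1, 1, 4 → max 4
Smallest max regret = 4 → Option 4.
Row averages: Option 1=26/3, Option 2=7, Option 3=16/3, Option 4=9
Highest average = 9 → Option 4.

minimax regret → Option 4; laplace → Option 4 (agree)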